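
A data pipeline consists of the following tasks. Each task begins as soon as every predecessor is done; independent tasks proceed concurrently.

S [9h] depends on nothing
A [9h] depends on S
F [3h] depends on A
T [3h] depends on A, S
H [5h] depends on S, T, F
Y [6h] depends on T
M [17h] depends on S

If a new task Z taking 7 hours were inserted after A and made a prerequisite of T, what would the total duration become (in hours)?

Originally the data pipeline takes 27 hours.
With Z inserted, T now waits for max(A, S, Z).
New critical path: S→A→Z→T→Y = 9+9+7+3+6 = 34 ⇒ 34 hours.

34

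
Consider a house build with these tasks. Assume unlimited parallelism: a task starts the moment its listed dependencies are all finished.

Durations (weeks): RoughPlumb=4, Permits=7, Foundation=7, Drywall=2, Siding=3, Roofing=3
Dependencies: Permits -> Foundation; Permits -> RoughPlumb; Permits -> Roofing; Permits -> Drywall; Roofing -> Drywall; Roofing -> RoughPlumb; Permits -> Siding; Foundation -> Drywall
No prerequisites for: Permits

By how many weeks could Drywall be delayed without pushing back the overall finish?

0

Permits→Foundation→Drywall = 7+7+2 = 16 sets the makespan at 16 weeks.
Longest path through Drywall: 16 weeks (earliest finish 16, latest finish 16).
So Drywall can slip 16 − 16 = 0 weeks.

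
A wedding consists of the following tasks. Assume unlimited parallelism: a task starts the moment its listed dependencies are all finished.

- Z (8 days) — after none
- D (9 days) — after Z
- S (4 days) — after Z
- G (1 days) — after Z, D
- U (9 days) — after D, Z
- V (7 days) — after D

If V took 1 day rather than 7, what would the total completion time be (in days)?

Baseline: Z→D→U = 8+9+9 = 26 → 26 days.
The longest path through V is only 24 days, so V has float 2.
That remains the longest chain; total 26 days.

26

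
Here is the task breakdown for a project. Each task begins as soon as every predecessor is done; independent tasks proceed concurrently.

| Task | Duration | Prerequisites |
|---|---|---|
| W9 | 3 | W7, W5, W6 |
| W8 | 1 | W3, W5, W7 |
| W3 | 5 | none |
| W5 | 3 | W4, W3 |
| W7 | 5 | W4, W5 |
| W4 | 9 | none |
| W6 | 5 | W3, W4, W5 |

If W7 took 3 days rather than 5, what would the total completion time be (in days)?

20

The binding path is W4→W5→W7→W9 = 9+3+5+3 = 20; finish at 20 days.
W7 lies on that path, so at 3 days the path becomes 18 days.
Now W4→W5→W6→W9 = 9+3+5+3 = 20 is longest, so the finish becomes 20 days.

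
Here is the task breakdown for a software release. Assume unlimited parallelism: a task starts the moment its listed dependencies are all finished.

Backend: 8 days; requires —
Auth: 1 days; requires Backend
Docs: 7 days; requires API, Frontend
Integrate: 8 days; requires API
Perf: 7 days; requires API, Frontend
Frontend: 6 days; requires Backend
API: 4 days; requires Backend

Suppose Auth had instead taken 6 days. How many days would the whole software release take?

The binding path is Backend→Frontend→Docs = 8+6+7 = 21; finish at 21 days.
Auth is off the critical path — its longest chain is 9 days, giving 12 of slack.
The critical path is still Backend→Frontend→Docs; finish is now 21 days.

21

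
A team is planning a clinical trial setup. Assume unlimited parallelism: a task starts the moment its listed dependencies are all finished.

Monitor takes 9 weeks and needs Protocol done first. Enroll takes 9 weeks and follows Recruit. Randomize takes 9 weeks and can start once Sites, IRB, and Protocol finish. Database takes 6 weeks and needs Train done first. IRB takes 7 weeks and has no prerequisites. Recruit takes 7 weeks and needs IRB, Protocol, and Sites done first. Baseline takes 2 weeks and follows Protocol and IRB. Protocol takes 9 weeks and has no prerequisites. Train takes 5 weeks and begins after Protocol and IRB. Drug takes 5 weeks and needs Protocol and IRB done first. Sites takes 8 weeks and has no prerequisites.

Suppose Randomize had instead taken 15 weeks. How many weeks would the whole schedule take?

As given, the longest chain is Protocol→Recruit→Enroll = 9+7+9 = 25, so the finish is 25 weeks.
The longest path through Randomize is only 18 weeks, so Randomize has float 7.
That remains the longest chain; total 25 weeks.

25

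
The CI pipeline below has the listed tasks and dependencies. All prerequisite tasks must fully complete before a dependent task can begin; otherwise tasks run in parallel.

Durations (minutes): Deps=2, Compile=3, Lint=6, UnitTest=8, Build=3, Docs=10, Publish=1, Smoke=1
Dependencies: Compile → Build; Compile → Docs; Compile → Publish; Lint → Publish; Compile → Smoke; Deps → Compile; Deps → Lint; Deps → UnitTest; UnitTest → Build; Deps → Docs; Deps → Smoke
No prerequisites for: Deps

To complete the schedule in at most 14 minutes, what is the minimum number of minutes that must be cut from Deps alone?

1

Current finish: 15 minutes; target: 14.
Deps is on every critical path, so each minute cut from Deps cuts the finish by one (this holds down to a finish of 14).
Need 15 − 14 = 1 minute off Deps → Deps becomes 1 minute, finish becomes 14.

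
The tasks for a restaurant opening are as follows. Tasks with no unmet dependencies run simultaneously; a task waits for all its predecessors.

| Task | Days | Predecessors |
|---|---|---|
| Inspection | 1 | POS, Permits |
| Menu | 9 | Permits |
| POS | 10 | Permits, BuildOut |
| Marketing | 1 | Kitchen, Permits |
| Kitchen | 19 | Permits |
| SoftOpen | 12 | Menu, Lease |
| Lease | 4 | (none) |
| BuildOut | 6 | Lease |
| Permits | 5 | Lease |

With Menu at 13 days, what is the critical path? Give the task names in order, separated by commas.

The binding path is Lease→Permits→Menu→SoftOpen = 4+5+9+12 = 30; finish at 30 days.
Menu lies on that path, so at 13 days the path becomes 34 days.
The critical path is still Lease→Permits→Menu→SoftOpen; finish is now 34 days.

Lease, Permits, Menu, SoftOpen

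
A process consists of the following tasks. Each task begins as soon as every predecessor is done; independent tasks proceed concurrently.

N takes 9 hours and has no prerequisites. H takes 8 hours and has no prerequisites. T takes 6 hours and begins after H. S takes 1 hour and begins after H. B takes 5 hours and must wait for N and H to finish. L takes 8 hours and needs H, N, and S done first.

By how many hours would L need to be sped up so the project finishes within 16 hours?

1

Current finish: 17 hours; target: 16.
L is on every critical path, so each hour cut from L cuts the finish by one (this holds down to a finish of 14).
Need 17 − 16 = 1 hour off L → L becomes 7 hours, finish becomes 16.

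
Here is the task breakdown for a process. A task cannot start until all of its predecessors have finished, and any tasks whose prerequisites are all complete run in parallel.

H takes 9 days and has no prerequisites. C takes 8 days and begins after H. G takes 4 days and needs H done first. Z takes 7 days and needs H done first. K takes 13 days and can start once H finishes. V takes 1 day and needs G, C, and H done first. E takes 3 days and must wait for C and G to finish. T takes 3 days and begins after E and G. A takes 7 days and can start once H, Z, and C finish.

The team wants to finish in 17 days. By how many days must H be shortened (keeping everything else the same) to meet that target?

Current finish: 24 days; target: 17.
H is on every critical path, so each day cut from H cuts the finish by one (this holds down to a finish of 16).
Need 24 − 17 = 7 days off H → H becomes 2 days, finish becomes 17.

7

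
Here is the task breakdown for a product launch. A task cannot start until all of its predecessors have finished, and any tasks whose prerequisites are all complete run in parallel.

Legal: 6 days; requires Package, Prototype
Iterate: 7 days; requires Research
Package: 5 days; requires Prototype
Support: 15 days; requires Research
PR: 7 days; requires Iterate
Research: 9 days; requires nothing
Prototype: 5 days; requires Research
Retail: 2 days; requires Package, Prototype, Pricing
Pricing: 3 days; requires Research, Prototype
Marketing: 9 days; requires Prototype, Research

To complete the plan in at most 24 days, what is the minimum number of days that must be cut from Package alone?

Current finish: 25 days; target: 24.
Package is on every critical path, so each day cut from Package cuts the finish by one (this holds down to a finish of 24).
Need 25 − 24 = 1 day off Package → Package becomes 4 days, finish becomes 24.

1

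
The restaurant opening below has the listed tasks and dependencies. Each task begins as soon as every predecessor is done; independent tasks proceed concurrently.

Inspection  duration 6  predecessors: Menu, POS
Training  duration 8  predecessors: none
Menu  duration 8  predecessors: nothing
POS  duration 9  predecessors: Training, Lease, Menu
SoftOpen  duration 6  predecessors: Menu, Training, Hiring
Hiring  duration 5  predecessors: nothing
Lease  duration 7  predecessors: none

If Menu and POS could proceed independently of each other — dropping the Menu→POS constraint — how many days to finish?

Original critical path: Menu→POS→Inspection = 8+9+6 = 23 ⇒ 23 days.
Dropping Menu→POS doesn't change POS's earliest start (8); another predecessor still binds.
New critical path: Training→POS→Inspection = 8+9+6 = 23 ⇒ 23 days.

23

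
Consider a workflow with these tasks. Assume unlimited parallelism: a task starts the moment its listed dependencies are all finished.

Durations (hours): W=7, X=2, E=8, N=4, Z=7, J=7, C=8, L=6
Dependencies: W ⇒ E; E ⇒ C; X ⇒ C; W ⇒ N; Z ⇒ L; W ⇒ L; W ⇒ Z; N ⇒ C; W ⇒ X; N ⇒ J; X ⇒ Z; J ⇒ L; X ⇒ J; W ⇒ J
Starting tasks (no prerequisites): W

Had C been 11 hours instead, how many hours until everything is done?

26

Actual critical path: W→N→J→L = 7+4+7+6 = 24 ⇒ 24 hours.
C has 1 hour of float (longest path through it is 23).
The binding chain switches to W→E→C = 7+8+11 = 26; finish 26 hours.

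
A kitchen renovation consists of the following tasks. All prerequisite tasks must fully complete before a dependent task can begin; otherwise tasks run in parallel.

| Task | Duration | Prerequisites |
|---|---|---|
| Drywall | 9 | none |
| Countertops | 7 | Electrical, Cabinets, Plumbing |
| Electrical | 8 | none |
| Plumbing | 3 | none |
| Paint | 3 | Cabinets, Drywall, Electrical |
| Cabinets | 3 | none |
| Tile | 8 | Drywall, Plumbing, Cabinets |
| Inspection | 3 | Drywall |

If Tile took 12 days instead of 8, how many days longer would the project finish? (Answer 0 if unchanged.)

4

Actual critical path: Drywall→Tile = 9+8 = 17 ⇒ 17 days.
Tile is on the critical path; changing it to 12 makes that path 21 days.
That remains the longest chain; total 21 days.
Change in finish: 21 − 17 = +4 days.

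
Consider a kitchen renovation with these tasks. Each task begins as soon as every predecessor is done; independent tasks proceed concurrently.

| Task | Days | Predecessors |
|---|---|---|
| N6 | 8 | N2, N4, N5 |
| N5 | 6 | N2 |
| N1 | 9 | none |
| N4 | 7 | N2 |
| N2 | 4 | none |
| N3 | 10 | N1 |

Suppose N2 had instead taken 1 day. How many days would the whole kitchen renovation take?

19

Baseline: N2→N4→N6 = 4+7+8 = 19 → 19 days.
N2 lies on that path, so at 1 day the path becomes 16 days.
The binding chain switches to N1→N3 = 9+10 = 19; finish 19 days.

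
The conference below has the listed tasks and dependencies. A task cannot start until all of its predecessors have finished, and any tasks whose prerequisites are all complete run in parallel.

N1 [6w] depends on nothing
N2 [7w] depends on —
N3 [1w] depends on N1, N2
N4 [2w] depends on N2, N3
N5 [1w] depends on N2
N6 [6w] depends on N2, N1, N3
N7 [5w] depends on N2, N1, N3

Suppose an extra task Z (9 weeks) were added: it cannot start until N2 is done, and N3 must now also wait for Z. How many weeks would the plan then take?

23

Originally the plan takes 14 weeks.
With Z inserted, N3 now waits for max(N1, N2, Z).
New critical path: N2→Z→N3→N6 = 7+9+1+6 = 23 ⇒ 23 weeks.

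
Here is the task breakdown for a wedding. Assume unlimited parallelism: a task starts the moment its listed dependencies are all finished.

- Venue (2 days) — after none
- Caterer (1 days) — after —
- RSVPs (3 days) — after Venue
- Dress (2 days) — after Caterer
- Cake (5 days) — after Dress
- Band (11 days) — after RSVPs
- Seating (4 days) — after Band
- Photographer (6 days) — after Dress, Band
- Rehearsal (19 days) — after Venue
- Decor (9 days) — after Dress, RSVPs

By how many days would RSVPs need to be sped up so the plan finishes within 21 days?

Current finish: 22 days; target: 21.
RSVPs is on every critical path, so each day cut from RSVPs cuts the finish by one (this holds down to a finish of 21).
Need 22 − 21 = 1 day off RSVPs → RSVPs becomes 2 days, finish becomes 21.

1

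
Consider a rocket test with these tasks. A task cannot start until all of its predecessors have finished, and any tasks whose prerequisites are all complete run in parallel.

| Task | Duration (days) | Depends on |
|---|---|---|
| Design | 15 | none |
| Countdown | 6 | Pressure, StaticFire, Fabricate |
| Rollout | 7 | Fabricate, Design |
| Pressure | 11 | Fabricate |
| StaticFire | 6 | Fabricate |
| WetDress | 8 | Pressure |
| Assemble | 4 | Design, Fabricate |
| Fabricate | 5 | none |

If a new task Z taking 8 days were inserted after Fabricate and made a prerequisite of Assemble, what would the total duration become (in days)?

Originally the schedule takes 24 days.
With Z inserted, Assemble now waits for max(Design, Fabricate, Z).
New critical path: Fabricate→Pressure→WetDress = 5+11+8 = 24 ⇒ 24 days.

24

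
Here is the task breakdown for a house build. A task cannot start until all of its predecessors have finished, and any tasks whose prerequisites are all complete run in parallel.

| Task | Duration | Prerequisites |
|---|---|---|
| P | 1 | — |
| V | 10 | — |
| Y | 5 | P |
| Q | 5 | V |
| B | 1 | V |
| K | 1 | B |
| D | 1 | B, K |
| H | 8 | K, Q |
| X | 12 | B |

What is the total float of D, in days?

V→Q→H = 10+5+8 = 23 sets the makespan at 23 days.
Longest path through D: 13 days (earliest finish 13, latest finish 23).
Slack of D = 22 − 12 = 10 days.

10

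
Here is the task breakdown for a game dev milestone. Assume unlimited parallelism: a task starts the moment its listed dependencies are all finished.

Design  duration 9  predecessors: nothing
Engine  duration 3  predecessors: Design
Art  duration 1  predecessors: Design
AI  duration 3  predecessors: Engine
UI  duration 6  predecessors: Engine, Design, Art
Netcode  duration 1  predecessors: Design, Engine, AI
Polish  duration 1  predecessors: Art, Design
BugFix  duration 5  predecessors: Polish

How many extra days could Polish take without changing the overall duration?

The longest chain is Design→Engine→UI = 9+3+6 = 18; overall finish 18 days.
Longest path through Polish: 16 days (earliest finish 11, latest finish 13).
Float = 18 − 16 = 2.

2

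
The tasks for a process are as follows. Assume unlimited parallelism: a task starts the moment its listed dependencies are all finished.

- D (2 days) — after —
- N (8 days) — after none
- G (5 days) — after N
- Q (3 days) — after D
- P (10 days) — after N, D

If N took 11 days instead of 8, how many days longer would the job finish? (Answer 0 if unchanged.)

Actual critical path: N→P = 8+10 = 18 ⇒ 18 days.
N is on the critical path; changing it to 11 makes that path 21 days.
That remains the longest chain; total 21 days.
Change in finish: 21 − 18 = +3 days.

3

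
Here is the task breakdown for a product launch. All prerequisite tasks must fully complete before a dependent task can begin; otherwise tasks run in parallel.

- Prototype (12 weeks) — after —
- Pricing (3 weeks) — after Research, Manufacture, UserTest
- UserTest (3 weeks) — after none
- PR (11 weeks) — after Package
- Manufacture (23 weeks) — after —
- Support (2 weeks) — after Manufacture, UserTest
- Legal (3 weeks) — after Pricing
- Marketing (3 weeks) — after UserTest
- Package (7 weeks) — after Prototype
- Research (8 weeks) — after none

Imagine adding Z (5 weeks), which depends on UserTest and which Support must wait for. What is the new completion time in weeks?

Originally the plan takes 30 weeks.
With Z inserted, Support now waits for max(Manufacture, UserTest, Z).
New critical path: Prototype→Package→PR = 12+7+11 = 30 ⇒ 30 weeks.

30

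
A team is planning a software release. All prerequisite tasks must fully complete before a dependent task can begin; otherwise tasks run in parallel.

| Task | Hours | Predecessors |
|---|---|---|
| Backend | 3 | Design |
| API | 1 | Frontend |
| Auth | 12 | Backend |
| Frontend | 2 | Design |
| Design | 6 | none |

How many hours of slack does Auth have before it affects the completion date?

The longest chain is Design→Backend→Auth = 6+3+12 = 21; overall finish 21 hours.
The longest chain containing Auth totals 21 hours.
Float = 21 − 21 = 0.

0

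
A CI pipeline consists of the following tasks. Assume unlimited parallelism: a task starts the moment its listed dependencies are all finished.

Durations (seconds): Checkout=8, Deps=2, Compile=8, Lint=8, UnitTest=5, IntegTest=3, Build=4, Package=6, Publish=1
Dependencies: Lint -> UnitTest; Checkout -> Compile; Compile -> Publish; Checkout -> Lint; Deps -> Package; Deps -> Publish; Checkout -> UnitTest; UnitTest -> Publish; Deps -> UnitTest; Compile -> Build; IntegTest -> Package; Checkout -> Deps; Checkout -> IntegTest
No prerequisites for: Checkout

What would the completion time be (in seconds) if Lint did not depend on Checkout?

20

With the dependency in place, Checkout→Lint→UnitTest→Publish = 8+8+5+1 = 22 sets the finish at 22 seconds.
Without Checkout→Lint, Lint's earliest start moves from 8 to 0.
After: Checkout→Compile→Build = 8+8+4 = 20 → 20 seconds.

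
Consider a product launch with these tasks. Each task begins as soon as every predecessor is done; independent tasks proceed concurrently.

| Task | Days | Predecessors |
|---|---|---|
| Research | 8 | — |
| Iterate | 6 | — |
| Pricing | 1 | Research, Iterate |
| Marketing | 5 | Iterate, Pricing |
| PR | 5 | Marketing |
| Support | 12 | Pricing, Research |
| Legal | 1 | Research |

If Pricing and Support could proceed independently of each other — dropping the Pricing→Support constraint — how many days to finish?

Before: longest chain Research→Pricing→Support = 8+1+12 = 21, finish 21.
Without Pricing→Support, Support's earliest start moves from 9 to 8.
The longest chain is now Research→Support = 8+12 = 20, so the schedule takes 20 days.

20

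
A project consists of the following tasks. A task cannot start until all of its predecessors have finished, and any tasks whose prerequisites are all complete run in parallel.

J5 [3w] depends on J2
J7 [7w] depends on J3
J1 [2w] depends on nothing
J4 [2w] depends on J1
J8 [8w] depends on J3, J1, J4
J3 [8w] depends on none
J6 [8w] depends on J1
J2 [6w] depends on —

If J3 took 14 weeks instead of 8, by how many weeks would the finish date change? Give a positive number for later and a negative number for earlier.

6

Baseline: J3→J8 = 8+8 = 16 → 16 weeks.
Since J3 is critical, the +6 change carries straight to that chain (now 22 weeks).
The critical path is still J3→J8; finish is now 22 weeks.
Change in finish: 22 − 16 = +6 weeks.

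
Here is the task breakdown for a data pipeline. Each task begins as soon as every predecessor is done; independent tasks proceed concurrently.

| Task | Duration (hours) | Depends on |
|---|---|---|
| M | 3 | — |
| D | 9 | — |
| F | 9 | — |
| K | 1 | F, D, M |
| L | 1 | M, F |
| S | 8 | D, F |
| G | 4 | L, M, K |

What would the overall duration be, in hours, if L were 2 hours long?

17

The binding path is D→S = 9+8 = 17; finish at 17 hours.
L is off the critical path — its longest chain is 14 hours, giving 3 of slack.
The critical path is still D→S; finish is now 17 hours.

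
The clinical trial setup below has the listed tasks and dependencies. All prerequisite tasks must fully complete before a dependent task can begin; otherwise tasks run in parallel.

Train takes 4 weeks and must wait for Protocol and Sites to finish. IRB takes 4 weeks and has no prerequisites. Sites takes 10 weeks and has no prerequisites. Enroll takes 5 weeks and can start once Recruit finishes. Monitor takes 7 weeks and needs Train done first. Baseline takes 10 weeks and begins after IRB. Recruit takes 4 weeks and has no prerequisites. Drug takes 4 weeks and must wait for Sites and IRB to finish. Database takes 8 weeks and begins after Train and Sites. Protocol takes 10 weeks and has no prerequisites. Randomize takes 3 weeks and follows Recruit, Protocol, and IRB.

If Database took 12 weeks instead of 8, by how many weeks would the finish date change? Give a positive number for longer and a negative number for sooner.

4

As given, the longest chain is Protocol→Train→Database = 10+4+8 = 22, so the finish is 22 weeks.
Database is on the critical path; changing it to 12 makes that path 26 weeks.
No other chain overtakes it, so the finish is 26 weeks.
Change in finish: 26 − 22 = +4 weeks.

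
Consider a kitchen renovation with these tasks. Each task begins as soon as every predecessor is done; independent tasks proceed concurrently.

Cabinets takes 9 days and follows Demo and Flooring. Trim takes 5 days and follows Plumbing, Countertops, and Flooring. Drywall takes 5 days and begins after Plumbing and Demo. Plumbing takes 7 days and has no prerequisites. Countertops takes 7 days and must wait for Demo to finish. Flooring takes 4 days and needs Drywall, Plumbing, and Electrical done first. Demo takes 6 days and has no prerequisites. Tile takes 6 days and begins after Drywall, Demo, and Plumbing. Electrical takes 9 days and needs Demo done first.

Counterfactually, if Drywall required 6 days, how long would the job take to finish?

28

The binding path is Demo→Electrical→Flooring→Cabinets = 6+9+4+9 = 28; finish at 28 days.
Drywall has 3 days of float (longest path through it is 25).
The critical path is still Demo→Electrical→Flooring→Cabinets; finish is now 28 days.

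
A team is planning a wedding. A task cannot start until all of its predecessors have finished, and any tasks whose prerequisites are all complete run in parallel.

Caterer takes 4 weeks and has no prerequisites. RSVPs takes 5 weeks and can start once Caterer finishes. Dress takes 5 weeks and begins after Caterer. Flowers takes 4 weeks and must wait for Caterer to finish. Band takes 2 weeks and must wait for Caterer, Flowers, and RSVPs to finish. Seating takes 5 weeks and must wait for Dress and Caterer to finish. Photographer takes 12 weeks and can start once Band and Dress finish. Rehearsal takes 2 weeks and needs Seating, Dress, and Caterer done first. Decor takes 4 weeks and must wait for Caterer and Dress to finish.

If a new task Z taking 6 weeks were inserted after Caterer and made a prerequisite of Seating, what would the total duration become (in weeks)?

Originally the project takes 23 weeks.
With Z inserted, Seating now waits for max(Dress, Caterer, Z).
New critical path: Caterer→RSVPs→Band→Photographer = 4+5+2+12 = 23 ⇒ 23 weeks.

23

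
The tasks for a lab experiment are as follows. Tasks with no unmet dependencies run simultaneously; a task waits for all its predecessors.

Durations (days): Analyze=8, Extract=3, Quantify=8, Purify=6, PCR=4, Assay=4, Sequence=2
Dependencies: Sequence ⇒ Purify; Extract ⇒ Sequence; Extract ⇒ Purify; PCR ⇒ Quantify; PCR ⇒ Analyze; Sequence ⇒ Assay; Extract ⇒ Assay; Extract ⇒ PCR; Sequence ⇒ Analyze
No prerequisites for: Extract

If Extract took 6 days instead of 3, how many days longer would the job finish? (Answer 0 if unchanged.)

3

The binding path is Extract→PCR→Analyze = 3+4+8 = 15; finish at 15 days.
Extract lies on that path, so at 6 days the path becomes 18 days.
That remains the longest chain; total 18 days.
Change in finish: 18 − 15 = +3 days.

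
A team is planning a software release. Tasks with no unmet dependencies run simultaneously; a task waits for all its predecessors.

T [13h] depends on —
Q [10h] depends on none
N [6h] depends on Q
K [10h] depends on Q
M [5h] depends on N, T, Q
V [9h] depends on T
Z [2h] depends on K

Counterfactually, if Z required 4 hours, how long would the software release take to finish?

The binding path is Q→K→Z = 10+10+2 = 22; finish at 22 hours.
Z is on the critical path; changing it to 4 makes that path 24 hours.
No other chain overtakes it, so the finish is 24 hours.

24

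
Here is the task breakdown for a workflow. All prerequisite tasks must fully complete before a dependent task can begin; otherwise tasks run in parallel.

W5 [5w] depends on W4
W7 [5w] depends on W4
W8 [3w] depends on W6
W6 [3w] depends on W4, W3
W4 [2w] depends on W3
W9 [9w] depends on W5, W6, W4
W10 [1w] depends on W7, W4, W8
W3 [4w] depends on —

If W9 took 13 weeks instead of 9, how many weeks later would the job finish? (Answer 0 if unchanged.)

As given, the longest chain is W3→W4→W5→W9 = 4+2+5+9 = 20, so the finish is 20 weeks.
Since W9 is critical, the +4 change carries straight to that chain (now 24 weeks).
The critical path is still W3→W4→W5→W9; finish is now 24 weeks.
Change in finish: 24 − 20 = +4 weeks.

4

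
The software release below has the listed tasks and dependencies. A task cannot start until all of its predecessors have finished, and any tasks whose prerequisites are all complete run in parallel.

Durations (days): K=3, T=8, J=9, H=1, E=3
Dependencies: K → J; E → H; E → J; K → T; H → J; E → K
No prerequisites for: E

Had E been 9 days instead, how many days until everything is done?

Critical path before the change: E→K→J = 3+3+9 = 15 giving 15 days.
E lies on that path, so at 9 days the path becomes 21 days.
No other chain overtakes it, so the finish is 21 days.

21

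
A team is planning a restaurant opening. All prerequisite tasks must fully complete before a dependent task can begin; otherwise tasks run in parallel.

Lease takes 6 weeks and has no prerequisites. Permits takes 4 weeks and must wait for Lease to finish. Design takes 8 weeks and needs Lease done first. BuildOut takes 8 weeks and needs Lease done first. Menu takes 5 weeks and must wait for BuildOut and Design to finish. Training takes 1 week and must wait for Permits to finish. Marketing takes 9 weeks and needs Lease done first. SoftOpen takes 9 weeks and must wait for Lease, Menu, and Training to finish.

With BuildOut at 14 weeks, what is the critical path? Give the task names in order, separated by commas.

Critical path before the change: Lease→BuildOut→Menu→SoftOpen = 6+8+5+9 = 28 giving 28 weeks.
Since BuildOut is critical, the +6 change carries straight to that chain (now 34 weeks).
The critical path is still Lease→BuildOut→Menu→SoftOpen; finish is now 34 weeks.

Lease, BuildOut, Menu, SoftOpen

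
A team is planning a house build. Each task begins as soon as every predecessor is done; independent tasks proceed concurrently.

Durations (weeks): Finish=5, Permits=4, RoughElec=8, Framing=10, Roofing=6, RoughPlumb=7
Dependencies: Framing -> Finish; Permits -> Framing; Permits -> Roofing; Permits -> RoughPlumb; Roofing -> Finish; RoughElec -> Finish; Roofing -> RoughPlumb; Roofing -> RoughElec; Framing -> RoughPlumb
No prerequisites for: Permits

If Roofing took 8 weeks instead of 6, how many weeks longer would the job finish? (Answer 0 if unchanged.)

2

As given, the longest chain is Permits→Roofing→RoughElec→Finish = 4+6+8+5 = 23, so the finish is 23 weeks.
Roofing is on the critical path; changing it to 8 makes that path 25 weeks.
The critical path is still Permits→Roofing→RoughElec→Finish; finish is now 25 weeks.
Change in finish: 25 − 23 = +2 weeks.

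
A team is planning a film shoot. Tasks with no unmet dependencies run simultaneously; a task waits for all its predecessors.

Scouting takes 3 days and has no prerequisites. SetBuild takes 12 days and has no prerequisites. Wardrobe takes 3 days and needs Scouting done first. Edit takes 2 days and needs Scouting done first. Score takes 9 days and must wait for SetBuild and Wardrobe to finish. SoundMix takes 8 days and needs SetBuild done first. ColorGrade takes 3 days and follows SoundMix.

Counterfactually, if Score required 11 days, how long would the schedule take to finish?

23

As given, the longest chain is SetBuild→SoundMix→ColorGrade = 12+8+3 = 23, so the finish is 23 days.
The longest path through Score is only 21 days, so Score has float 2.
New critical path: SetBuild→Score = 12+11 = 23 ⇒ 23 days.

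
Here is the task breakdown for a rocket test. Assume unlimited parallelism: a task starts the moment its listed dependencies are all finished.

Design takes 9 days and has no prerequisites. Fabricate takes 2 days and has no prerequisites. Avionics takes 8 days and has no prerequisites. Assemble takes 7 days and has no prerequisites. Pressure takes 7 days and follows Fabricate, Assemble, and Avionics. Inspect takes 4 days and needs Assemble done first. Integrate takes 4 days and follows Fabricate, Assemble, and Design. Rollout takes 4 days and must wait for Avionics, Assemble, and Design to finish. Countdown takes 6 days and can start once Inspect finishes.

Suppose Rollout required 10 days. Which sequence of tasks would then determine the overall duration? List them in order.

Design, Rollout

Actual critical path: Assemble→Inspect→Countdown = 7+4+6 = 17 ⇒ 17 days.
Rollout has 4 days of float (longest path through it is 13).
The binding chain switches to Design→Rollout = 9+10 = 19; finish 19 days.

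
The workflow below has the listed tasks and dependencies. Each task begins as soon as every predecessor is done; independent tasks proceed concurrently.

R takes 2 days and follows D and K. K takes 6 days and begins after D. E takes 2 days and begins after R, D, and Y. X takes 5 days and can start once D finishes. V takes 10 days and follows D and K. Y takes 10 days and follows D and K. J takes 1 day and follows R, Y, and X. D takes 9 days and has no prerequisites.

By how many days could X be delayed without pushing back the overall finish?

12

Critical path: D→K→Y→E = 9+6+10+2 = 27, so the finish is 27 days.
The longest chain containing X totals 15 days.
So X can slip 26 − 14 = 12 days.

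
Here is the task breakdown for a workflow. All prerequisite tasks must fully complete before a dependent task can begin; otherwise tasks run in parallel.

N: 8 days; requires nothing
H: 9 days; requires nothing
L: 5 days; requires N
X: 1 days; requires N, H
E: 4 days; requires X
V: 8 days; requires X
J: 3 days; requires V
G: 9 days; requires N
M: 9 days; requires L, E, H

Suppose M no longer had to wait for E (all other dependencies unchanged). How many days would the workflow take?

With the dependency in place, H→X→E→M = 9+1+4+9 = 23 sets the finish at 23 days.
Without E→M, M's earliest start moves from 14 to 13.
New critical path: N→L→M = 8+5+9 = 22 ⇒ 22 days.

22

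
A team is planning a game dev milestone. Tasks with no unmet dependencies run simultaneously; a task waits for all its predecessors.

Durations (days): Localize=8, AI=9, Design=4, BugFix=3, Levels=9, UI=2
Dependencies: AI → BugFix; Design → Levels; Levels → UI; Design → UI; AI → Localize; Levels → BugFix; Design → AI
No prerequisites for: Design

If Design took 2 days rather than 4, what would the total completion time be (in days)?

19

Critical path before the change: Design→AI→Localize = 4+9+8 = 21 giving 21 days.
Design is on the critical path; changing it to 2 makes that path 19 days.
That remains the longest chain; total 19 days.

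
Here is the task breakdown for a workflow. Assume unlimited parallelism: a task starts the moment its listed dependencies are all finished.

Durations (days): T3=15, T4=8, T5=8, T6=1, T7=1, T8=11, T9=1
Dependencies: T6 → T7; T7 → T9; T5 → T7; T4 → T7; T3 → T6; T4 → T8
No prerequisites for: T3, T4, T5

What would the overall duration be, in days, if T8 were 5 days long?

The binding path is T4→T8 = 8+11 = 19; finish at 19 days.
T8 lies on that path, so at 5 days the path becomes 13 days.
The binding chain switches to T3→T6→T7→T9 = 15+1+1+1 = 18; finish 18 days.

18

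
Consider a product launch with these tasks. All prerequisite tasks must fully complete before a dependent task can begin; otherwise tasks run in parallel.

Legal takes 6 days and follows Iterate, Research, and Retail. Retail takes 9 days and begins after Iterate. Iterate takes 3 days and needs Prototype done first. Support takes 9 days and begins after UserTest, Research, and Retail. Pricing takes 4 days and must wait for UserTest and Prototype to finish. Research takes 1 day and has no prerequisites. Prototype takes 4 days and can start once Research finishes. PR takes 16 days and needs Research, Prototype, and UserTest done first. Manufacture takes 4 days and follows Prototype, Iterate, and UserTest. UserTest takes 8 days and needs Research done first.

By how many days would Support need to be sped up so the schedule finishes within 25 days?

Current finish: 26 days; target: 25.
Support is on every critical path, so each day cut from Support cuts the finish by one (this holds down to a finish of 25).
Need 26 − 25 = 1 day off Support → Support becomes 8 days, finish becomes 25.

1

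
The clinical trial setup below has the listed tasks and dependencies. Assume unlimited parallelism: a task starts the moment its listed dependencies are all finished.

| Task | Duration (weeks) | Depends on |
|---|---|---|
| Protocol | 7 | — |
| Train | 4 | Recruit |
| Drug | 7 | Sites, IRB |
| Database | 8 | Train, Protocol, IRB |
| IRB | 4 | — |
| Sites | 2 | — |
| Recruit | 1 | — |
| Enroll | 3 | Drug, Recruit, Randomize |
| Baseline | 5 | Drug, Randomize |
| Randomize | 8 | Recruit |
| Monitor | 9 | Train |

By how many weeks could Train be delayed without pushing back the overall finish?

Critical path: IRB→Drug→Baseline = 4+7+5 = 16, so the finish is 16 weeks.
The longest chain containing Train totals 14 weeks.
Slack of Train = 3 − 1 = 2 weeks.

2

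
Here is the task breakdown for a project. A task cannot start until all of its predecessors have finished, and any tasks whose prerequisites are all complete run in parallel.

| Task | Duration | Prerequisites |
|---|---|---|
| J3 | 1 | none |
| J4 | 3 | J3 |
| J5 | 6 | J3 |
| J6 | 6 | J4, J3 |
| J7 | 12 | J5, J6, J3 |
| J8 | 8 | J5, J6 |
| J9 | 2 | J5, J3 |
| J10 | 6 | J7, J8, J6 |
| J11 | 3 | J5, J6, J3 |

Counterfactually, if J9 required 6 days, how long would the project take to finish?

As given, the longest chain is J3→J4→J6→J7→J10 = 1+3+6+12+6 = 28, so the finish is 28 days.
The longest path through J9 is only 9 days, so J9 has float 19.
That remains the longest chain; total 28 days.

28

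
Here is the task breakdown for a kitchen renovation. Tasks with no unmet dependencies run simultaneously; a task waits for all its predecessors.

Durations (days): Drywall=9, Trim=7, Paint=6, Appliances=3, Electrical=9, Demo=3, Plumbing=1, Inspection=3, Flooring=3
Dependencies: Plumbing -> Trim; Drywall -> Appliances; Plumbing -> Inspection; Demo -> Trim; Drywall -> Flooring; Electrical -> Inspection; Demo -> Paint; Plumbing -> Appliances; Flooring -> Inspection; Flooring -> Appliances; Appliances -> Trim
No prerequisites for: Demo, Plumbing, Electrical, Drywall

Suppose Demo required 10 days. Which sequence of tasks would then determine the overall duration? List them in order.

Actual critical path: Drywall→Flooring→Appliances→Trim = 9+3+3+7 = 22 ⇒ 22 days.
Demo is off the critical path — its longest chain is 10 days, giving 12 of slack.
No other chain overtakes it, so the finish is 22 days.

Drywall, Flooring, Appliances, Trim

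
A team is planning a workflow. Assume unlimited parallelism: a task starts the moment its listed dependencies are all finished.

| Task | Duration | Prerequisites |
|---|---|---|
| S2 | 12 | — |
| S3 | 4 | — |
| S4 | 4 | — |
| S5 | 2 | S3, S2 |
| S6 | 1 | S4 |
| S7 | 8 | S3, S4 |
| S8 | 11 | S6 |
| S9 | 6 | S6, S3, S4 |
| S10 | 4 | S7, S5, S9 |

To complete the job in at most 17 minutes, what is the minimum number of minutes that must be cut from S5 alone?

1

Current finish: 18 minutes; target: 17.
S5 is on every critical path, so each minute cut from S5 cuts the finish by one (this holds down to a finish of 17).
Need 18 − 17 = 1 minute off S5 → S5 becomes 1 minute, finish becomes 17.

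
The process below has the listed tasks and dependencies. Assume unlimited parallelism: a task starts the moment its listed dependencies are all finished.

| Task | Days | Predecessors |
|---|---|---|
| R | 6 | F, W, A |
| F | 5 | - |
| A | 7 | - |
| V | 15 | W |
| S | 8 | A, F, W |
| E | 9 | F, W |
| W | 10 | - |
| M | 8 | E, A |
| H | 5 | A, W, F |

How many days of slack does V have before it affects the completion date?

2

Critical path: W→E→M = 10+9+8 = 27, so the finish is 27 days.
Longest path through V: 25 days (earliest finish 25, latest finish 27).
Float = 27 − 25 = 2.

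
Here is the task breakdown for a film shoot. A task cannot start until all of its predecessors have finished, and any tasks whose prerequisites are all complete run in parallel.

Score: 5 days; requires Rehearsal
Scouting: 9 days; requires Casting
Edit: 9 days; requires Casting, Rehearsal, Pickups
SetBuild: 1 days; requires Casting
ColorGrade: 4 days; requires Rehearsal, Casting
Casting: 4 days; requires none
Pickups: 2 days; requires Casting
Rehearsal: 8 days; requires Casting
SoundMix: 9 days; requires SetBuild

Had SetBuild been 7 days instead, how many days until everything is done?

Actual critical path: Casting→Rehearsal→Edit = 4+8+9 = 21 ⇒ 21 days.
The longest path through SetBuild is only 14 days, so SetBuild has float 7.
That remains the longest chain; total 21 days.

21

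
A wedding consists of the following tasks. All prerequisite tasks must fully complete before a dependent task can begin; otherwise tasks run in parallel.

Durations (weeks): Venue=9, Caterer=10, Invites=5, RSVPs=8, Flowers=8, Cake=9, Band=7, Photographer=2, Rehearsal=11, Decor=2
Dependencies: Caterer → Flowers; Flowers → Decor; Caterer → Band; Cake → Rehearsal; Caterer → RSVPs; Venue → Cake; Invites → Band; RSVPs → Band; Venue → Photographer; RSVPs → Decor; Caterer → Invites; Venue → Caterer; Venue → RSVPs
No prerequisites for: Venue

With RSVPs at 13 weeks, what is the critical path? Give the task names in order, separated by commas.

Venue, Caterer, RSVPs, Band

As given, the longest chain is Venue→Caterer→RSVPs→Band = 9+10+8+7 = 34, so the finish is 34 weeks.
RSVPs is on the critical path; changing it to 13 makes that path 39 weeks.
That remains the longest chain; total 39 weeks.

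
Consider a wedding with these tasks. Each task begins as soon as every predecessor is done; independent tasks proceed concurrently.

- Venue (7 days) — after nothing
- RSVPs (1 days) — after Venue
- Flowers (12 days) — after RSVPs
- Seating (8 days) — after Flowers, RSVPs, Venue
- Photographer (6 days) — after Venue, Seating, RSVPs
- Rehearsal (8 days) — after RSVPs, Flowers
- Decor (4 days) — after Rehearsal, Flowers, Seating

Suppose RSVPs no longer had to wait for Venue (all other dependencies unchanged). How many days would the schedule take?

With the dependency in place, Venue→RSVPs→Flowers→Seating→Photographer = 7+1+12+8+6 = 34 sets the finish at 34 days.
Without Venue→RSVPs, RSVPs's earliest start moves from 7 to 0.
The longest chain is now RSVPs→Flowers→Seating→Photographer = 1+12+8+6 = 27, so the schedule takes 27 days.

27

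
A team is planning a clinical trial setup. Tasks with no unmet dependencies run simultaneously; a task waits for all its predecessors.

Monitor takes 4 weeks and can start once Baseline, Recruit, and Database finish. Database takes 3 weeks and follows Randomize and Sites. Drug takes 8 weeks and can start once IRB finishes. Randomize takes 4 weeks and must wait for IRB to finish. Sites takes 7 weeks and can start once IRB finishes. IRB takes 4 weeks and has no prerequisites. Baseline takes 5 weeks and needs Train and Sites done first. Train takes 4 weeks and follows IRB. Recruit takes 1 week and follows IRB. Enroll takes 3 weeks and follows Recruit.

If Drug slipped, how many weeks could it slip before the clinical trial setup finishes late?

Critical path: IRB→Sites→Baseline→Monitor = 4+7+5+4 = 20, so the finish is 20 weeks.
Drug finishes as early as 12 and must finish by 20.
So Drug can slip 20 − 12 = 8 weeks.

8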